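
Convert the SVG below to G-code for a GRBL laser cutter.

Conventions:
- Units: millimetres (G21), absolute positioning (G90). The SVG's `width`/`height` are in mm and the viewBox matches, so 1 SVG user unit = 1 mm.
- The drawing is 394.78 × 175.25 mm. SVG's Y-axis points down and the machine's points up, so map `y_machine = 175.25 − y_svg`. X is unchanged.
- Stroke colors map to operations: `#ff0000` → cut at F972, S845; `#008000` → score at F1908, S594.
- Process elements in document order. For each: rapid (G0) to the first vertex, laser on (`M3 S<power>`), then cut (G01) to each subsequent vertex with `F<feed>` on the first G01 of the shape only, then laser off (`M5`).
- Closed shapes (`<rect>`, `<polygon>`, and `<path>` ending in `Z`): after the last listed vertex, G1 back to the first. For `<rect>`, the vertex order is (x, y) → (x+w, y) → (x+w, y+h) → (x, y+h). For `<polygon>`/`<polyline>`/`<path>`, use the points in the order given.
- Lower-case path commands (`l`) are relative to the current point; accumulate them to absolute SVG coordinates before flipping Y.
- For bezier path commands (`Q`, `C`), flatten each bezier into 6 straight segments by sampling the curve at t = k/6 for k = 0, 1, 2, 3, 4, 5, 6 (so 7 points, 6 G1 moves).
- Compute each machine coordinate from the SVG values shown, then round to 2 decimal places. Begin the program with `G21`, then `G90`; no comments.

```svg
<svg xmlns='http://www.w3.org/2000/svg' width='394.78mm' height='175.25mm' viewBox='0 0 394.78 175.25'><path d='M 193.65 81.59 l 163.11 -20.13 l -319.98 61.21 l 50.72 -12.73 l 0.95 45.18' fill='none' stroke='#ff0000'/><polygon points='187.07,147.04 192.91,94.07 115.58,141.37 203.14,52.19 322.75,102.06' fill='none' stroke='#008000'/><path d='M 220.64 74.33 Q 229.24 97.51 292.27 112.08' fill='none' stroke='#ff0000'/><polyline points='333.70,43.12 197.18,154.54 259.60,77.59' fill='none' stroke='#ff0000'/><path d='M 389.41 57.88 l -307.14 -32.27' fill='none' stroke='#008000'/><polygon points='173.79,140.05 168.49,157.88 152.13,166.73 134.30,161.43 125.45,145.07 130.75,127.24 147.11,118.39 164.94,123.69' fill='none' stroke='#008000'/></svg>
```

G21
G90
G0 X193.65 Y93.66
M3 S845
G01 X356.76 Y113.79 F972
G01 X36.78 Y52.58
G01 X87.50 Y65.31
G01 X88.45 Y20.13
M5
G0 X187.07 Y28.21
M3 S594
G01 X192.91 Y81.18 F1908
G01 X115.58 Y33.88
G01 X203.14 Y123.06
G01 X322.75 Y73.19
G01 X187.07 Y28.21
M5
G0 X220.64 Y100.92
M3 S845
G01 X225.02 Y93.43 F972
G01 X232.42 Y86.42
G01 X242.85 Y79.89
G01 X256.30 Y73.84
G01 X272.77 Y68.27
G01 X292.27 Y63.17
M5
G0 X333.70 Y132.13
M3 S845
G01 X197.18 Y20.71 F972
G01 X259.60 Y97.66
M5
G0 X389.41 Y117.37
M3 S594
G01 X82.27 Y149.64 F1908
M5
G0 X173.79 Y35.20
M3 S594
G01 X168.49 Y17.37 F1908
G01 X152.13 Y8.52
G01 X134.30 Y13.82
G01 X125.45 Y30.18
G01 X130.75 Y48.01
G01 X147.11 Y56.86
G01 X164.94 Y51.56
G01 X173.79 Y35.20
M5

1 u = 1 mm; y_m = 175.25 − y.

[1] `<path>` open polyline, #ff0000→cut S845 F972: (193.65,93.66) → (356.76,113.79) → (36.78,52.58) → (87.50,65.31) → (88.45,20.13)

[2] `<polygon>` closed polygon, #008000→score S594 F1908: (187.07,28.21) → (192.91,81.18) → (115.58,33.88) → (203.14,123.06) → (322.75,73.19) → (187.07,28.21) (closed)

[3] `<path>` quadratic bezier, #ff0000→cut S845 F972: (220.64,100.92) → (225.02,93.43) → (232.42,86.42) → (242.85,79.89) → (256.30,73.84) → (272.77,68.27) → (292.27,63.17)

[4] `<polyline>` open polyline, #ff0000→cut S845 F972: (333.70,132.13) → (197.18,20.71) → (259.60,97.66)

[5] `<path>` line segment, #008000→score S594 F1908: (389.41,117.37) → (82.27,149.64)

[6] `<polygon>` regular polygon, #008000→score S594 F1908: (173.79,35.20) → (168.49,17.37) → (152.13,8.52) → (134.30,13.82) → (125.45,30.18) → (130.75,48.01) → (147.11,56.86) → (164.94,51.56) → (173.79,35.20) (closed)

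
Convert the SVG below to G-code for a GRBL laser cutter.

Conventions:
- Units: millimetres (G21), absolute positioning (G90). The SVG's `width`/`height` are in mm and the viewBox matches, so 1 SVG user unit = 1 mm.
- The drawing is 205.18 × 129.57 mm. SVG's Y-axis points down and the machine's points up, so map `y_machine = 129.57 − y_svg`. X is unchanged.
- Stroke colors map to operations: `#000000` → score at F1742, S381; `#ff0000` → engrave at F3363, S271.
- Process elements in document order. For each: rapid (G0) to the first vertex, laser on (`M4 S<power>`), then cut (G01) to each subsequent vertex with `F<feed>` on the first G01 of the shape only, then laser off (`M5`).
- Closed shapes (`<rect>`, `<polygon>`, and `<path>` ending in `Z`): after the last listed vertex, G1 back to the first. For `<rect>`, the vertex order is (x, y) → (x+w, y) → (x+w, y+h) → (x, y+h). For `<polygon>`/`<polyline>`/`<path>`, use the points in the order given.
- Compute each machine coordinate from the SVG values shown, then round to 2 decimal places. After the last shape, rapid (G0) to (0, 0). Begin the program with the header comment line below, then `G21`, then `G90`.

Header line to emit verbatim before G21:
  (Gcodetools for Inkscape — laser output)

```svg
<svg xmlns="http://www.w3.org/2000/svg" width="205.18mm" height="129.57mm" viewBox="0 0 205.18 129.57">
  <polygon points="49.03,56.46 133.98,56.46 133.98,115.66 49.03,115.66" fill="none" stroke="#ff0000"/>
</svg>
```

(Gcodetools for Inkscape — laser output)
G21
G90
G0 X49.03 Y73.11
M4 S271
G01 X133.98 Y73.11 F3363
G01 X133.98 Y13.91
G01 X49.03 Y13.91
G01 X49.03 Y73.11
M5
G0 X0.00 Y0.00

viewBox `0 0 205.18 129.57` with mm width/height → 1 unit = 1 mm. Flip: y_m = 129.57 − y_svg.

**Shape 1** — `<polygon>` rectangle, stroke `#ff0000` → engrave (S271, F3363). Machine vertices: (49.03,73.11) → (133.98,73.11) → (133.98,13.91) → (49.03,13.91) → (49.03,73.11). Closed: final G1 returns to the first vertex.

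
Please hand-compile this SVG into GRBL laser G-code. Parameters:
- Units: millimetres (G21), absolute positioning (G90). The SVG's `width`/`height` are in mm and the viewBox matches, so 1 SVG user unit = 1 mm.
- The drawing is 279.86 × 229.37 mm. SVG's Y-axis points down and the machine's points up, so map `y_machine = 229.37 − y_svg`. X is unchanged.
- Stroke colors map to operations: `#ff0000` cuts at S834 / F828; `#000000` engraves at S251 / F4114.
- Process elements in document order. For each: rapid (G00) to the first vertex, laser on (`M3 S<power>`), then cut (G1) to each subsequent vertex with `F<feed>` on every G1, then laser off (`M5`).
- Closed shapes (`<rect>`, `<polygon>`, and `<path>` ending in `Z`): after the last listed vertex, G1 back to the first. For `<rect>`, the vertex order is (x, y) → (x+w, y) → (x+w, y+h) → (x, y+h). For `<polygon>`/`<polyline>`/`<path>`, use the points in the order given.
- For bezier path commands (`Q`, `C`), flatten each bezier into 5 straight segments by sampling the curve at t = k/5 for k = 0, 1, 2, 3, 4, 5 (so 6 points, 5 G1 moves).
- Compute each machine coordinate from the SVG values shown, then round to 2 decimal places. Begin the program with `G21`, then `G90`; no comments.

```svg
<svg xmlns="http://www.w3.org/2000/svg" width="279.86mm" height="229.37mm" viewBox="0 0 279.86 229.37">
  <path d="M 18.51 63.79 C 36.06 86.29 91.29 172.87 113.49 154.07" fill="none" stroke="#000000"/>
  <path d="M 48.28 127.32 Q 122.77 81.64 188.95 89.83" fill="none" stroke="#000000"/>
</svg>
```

viewBox `0 0 279.86 229.37` with mm width/height → 1 unit = 1 mm. Flip: y_m = 229.37 − y_svg.

**Shape 1** — `<path>` cubic bezier, stroke `#000000` → engrave (S251, F4114). Control points (SVG): P0=(18.51,63.79), P1=(36.06,86.29), P2=(91.29,172.87), P3=(113.49,154.07); sampled at t=k/5. Machine vertices: (18.51,165.58) → (33.00,145.75) → (53.13,118.67) → (75.52,92.48) → (96.77,75.31) → (113.49,75.30). Open path.

**Shape 2** — `<path>` quadratic bezier, stroke `#000000` → engrave (S251, F4114). Control points (SVG): P0=(48.28,127.32), P1=(122.77,81.64), P2=(188.95,89.83); sampled at t=k/5. Machine vertices: (48.28,102.05) → (77.74,118.17) → (106.54,129.97) → (134.68,137.47) → (162.15,140.66) → (188.95,139.54). Open path.

G21
G90
G00 X18.51 Y165.58
M3 S251
G1 X33.00 Y145.75 F4114
G1 X53.13 Y118.67 F4114
G1 X75.52 Y92.48 F4114
G1 X96.77 Y75.31 F4114
G1 X113.49 Y75.30 F4114
M5
G00 X48.28 Y102.05
M3 S251
G1 X77.74 Y118.17 F4114
G1 X106.54 Y129.97 F4114
G1 X134.68 Y137.47 F4114
G1 X162.15 Y140.66 F4114
G1 X188.95 Y139.54 F4114
M5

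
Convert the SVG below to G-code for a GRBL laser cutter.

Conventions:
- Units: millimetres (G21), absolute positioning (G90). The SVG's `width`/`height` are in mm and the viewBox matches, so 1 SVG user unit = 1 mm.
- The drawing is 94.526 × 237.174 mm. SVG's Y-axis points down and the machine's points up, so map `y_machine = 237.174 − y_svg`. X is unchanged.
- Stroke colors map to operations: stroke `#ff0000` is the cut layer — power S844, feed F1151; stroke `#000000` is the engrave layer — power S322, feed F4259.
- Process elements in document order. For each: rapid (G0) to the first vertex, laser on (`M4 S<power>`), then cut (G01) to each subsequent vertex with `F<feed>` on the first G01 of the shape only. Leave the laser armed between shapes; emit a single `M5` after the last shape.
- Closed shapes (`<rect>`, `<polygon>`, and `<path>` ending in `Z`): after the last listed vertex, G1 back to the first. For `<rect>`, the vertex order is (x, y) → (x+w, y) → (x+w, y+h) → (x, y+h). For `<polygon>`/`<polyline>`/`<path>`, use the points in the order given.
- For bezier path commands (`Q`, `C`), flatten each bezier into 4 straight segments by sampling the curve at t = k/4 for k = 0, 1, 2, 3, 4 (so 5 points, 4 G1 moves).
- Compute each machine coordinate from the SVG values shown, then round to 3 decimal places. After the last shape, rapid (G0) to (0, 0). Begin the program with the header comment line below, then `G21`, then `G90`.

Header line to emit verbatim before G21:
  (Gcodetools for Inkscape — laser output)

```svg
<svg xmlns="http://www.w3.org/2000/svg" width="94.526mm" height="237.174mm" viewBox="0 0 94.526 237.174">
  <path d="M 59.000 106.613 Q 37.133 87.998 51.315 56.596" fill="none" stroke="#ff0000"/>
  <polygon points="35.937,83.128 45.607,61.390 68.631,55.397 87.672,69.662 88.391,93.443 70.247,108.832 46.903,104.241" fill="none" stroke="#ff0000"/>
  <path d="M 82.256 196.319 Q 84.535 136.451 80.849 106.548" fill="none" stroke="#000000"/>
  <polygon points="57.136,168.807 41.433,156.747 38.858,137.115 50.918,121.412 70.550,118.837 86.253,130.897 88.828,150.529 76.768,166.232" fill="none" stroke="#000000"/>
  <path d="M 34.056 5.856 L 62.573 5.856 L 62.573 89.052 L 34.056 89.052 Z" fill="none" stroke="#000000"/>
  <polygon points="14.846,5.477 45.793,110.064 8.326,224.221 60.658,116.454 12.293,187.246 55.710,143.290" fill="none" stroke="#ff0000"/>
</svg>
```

(Gcodetools for Inkscape — laser output)
G21
G90
G0 X59.000 Y130.561
M4 S844
G01 X50.320 Y140.668 F1151
G01 X46.145 Y152.373
G01 X46.477 Y165.676
G01 X51.315 Y180.578
G0 X35.937 Y154.046
M4 S844
G01 X45.607 Y175.784 F1151
G01 X68.631 Y181.777
G01 X87.672 Y167.512
G01 X88.391 Y143.731
G01 X70.247 Y128.342
G01 X46.903 Y132.933
G01 X35.937 Y154.046
G0 X82.256 Y40.855
M4 S322
G01 X83.023 Y68.916 F4259
G01 X83.044 Y93.232
G01 X82.319 Y113.802
G01 X80.849 Y130.626
G0 X57.136 Y68.367
M4 S322
G01 X41.433 Y80.427 F4259
G01 X38.858 Y100.059
G01 X50.918 Y115.762
G01 X70.550 Y118.337
G01 X86.253 Y106.277
G01 X88.828 Y86.645
G01 X76.768 Y70.942
G01 X57.136 Y68.367
G0 X34.056 Y231.318
M4 S322
G01 X62.573 Y231.318 F4259
G01 X62.573 Y148.122
G01 X34.056 Y148.122
G01 X34.056 Y231.318
G0 X14.846 Y231.697
M4 S844
G01 X45.793 Y127.110 F1151
G01 X8.326 Y12.953
G01 X60.658 Y120.720
G01 X12.293 Y49.928
G01 X55.710 Y93.884
G01 X14.846 Y231.697
M5
G0 X0.000 Y0.000

viewBox `0 0 94.526 237.174` with mm width/height → 1 unit = 1 mm. Flip: y_m = 237.174 − y_svg.

**Shape 1** — `<path>` quadratic bezier, stroke `#ff0000` → cut (S844, F1151). Control points (SVG): P0=(59.000,106.613), P1=(37.133,87.998), P2=(51.315,56.596); sampled at t=k/4. Machine vertices: (59.000,130.561) → (50.320,140.668) → (46.145,152.373) → (46.477,165.676) → (51.315,180.578). Open path.

**Shape 2** — `<polygon>` regular polygon, stroke `#ff0000` → cut (S844, F1151). Machine vertices: (35.937,154.046) → (45.607,175.784) → (68.631,181.777) → (87.672,167.512) → (88.391,143.731) → (70.247,128.342) → (46.903,132.933) → (35.937,154.046). Closed: final G1 returns to the first vertex.

**Shape 3** — `<path>` quadratic bezier, stroke `#000000` → engrave (S322, F4259). Control points (SVG): P0=(82.256,196.319), P1=(84.535,136.451), P2=(80.849,106.548); sampled at t=k/4. Machine vertices: (82.256,40.855) → (83.023,68.916) → (83.044,93.232) → (82.319,113.802) → (80.849,130.626). Open path.

**Shape 4** — `<polygon>` regular polygon, stroke `#000000` → engrave (S322, F4259). Machine vertices: (57.136,68.367) → (41.433,80.427) → (38.858,100.059) → (50.918,115.762) → (70.550,118.337) → (86.253,106.277) → (88.828,86.645) → (76.768,70.942) → (57.136,68.367). Closed: final G1 returns to the first vertex.

**Shape 5** — `<path>` rectangle, stroke `#000000` → engrave (S322, F4259). Machine vertices: (34.056,231.318) → (62.573,231.318) → (62.573,148.122) → (34.056,148.122) → (34.056,231.318). Closed: final G1 returns to the first vertex.

**Shape 6** — `<polygon>` closed polygon, stroke `#ff0000` → cut (S844, F1151). Machine vertices: (14.846,231.697) → (45.793,127.110) → (8.326,12.953) → (60.658,120.720) → (12.293,49.928) → (55.710,93.884) → (14.846,231.697). Closed: final G1 returns to the first vertex.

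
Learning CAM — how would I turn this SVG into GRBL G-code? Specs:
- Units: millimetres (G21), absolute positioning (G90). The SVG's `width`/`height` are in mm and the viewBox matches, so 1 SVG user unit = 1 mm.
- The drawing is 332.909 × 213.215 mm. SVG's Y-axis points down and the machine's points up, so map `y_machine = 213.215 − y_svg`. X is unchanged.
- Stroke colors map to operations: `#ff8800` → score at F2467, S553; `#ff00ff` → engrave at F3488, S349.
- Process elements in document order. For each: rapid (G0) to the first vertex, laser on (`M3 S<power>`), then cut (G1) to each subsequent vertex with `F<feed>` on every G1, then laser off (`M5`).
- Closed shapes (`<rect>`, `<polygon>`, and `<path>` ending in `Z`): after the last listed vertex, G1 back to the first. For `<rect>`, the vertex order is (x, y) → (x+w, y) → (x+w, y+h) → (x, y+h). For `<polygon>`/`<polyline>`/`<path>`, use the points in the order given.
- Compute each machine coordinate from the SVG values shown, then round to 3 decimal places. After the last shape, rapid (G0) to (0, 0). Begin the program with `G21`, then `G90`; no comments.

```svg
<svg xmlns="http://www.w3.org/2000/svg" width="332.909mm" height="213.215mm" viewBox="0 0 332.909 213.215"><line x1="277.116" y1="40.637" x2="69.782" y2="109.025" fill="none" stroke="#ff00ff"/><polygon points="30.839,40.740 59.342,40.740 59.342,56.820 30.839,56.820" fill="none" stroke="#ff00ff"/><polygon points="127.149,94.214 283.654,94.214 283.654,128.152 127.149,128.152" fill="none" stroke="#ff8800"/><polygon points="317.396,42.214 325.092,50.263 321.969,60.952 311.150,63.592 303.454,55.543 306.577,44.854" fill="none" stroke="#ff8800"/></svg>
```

viewBox `0 0 332.909 213.215` with mm width/height → 1 unit = 1 mm. Flip: y_m = 213.215 − y_svg.

**Shape 1** — `<line>` line segment, stroke `#ff00ff` → engrave (S349, F3488). Machine vertices: (277.116,172.578) → (69.782,104.190). Open path.

**Shape 2** — `<polygon>` rectangle, stroke `#ff00ff` → engrave (S349, F3488). Machine vertices: (30.839,172.475) → (59.342,172.475) → (59.342,156.395) → (30.839,156.395) → (30.839,172.475). Closed: final G1 returns to the first vertex.

**Shape 3** — `<polygon>` rectangle, stroke `#ff8800` → score (S553, F2467). Machine vertices: (127.149,119.001) → (283.654,119.001) → (283.654,85.063) → (127.149,85.063) → (127.149,119.001). Closed: final G1 returns to the first vertex.

**Shape 4** — `<polygon>` regular polygon, stroke `#ff8800` → score (S553, F2467). Machine vertices: (317.396,171.001) → (325.092,162.952) → (321.969,152.263) → (311.150,149.623) → (303.454,157.672) → (306.577,168.361) → (317.396,171.001). Closed: final G1 returns to the first vertex.

G21
G90
G0 X277.116 Y172.578
M3 S349
G1 X69.782 Y104.190 F3488
M5
G0 X30.839 Y172.475
M3 S349
G1 X59.342 Y172.475 F3488
G1 X59.342 Y156.395 F3488
G1 X30.839 Y156.395 F3488
G1 X30.839 Y172.475 F3488
M5
G0 X127.149 Y119.001
M3 S553
G1 X283.654 Y119.001 F2467
G1 X283.654 Y85.063 F2467
G1 X127.149 Y85.063 F2467
G1 X127.149 Y119.001 F2467
M5
G0 X317.396 Y171.001
M3 S553
G1 X325.092 Y162.952 F2467
G1 X321.969 Y152.263 F2467
G1 X311.150 Y149.623 F2467
G1 X303.454 Y157.672 F2467
G1 X306.577 Y168.361 F2467
G1 X317.396 Y171.001 F2467
M5
G0 X0.000 Y0.000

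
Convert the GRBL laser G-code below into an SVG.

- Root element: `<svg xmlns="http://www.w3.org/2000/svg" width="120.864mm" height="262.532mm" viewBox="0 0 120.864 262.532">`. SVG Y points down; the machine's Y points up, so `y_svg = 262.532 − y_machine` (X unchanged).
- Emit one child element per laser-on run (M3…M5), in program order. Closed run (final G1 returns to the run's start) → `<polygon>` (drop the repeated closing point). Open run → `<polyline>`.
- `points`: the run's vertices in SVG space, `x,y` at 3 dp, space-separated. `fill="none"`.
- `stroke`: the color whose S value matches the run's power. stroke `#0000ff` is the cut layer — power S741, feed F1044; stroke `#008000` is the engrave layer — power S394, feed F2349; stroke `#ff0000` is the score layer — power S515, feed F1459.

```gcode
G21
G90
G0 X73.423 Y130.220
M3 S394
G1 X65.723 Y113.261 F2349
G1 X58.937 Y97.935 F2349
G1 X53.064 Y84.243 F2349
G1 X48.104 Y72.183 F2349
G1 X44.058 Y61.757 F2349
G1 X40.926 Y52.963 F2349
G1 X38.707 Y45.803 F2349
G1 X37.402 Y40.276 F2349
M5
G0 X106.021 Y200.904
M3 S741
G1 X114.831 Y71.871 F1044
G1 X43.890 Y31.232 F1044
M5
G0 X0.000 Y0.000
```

Each laser-on run becomes one SVG element. Flip Y back into SVG space with y_svg = 262.532 − y_machine.

Run 1: power S394 maps to stroke `#008000` (engrave). The run is open, so emit a `<polyline>` with points (Y-flipped): 73.423,132.312 65.723,149.271 58.937,164.597 53.064,178.289 48.104,190.349 44.058,200.775 40.926,209.569 38.707,216.729 37.402,222.256.

Run 2: S741 ⇒ cut layer `#0000ff`. The run is open, so emit a `<polyline>` with points (Y-flipped): 106.021,61.628 114.831,190.661 43.890,231.300.

<svg xmlns="http://www.w3.org/2000/svg" width="120.864mm" height="262.532mm" viewBox="0 0 120.864 262.532">
  <polyline points="73.423,132.312 65.723,149.271 58.937,164.597 53.064,178.289 48.104,190.349 44.058,200.775 40.926,209.569 38.707,216.729 37.402,222.256" fill="none" stroke="#008000"/>
  <polyline points="106.021,61.628 114.831,190.661 43.890,231.300" fill="none" stroke="#0000ff"/>
</svg>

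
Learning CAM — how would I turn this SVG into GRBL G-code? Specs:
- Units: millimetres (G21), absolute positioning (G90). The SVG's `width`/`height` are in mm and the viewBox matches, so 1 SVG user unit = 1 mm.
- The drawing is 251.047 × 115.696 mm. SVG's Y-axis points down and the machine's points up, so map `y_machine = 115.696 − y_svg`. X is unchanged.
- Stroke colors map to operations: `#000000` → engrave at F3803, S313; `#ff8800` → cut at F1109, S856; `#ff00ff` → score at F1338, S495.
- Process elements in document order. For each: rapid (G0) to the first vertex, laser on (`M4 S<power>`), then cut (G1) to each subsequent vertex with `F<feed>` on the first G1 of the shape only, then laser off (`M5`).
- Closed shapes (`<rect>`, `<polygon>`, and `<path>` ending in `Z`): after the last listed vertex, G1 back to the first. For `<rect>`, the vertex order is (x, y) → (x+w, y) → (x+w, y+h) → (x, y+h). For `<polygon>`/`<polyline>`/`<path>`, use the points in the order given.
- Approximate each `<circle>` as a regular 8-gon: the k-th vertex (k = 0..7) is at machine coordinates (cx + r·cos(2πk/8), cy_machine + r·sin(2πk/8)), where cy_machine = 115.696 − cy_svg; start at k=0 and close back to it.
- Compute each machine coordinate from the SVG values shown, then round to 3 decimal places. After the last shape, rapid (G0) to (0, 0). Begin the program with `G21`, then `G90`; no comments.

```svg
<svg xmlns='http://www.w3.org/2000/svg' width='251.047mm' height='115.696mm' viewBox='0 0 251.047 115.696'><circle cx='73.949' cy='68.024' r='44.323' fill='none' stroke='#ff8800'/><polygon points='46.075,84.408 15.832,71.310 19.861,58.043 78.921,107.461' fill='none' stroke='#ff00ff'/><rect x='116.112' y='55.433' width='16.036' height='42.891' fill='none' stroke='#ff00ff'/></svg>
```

G21
G90
G0 X118.272 Y47.672
M4 S856
G1 X105.290 Y79.013 F1109
G1 X73.949 Y91.995
G1 X42.608 Y79.013
G1 X29.626 Y47.672
G1 X42.608 Y16.331
G1 X73.949 Y3.349
G1 X105.290 Y16.331
G1 X118.272 Y47.672
M5
G0 X46.075 Y31.288
M4 S495
G1 X15.832 Y44.386 F1338
G1 X19.861 Y57.653
G1 X78.921 Y8.235
G1 X46.075 Y31.288
M5
G0 X116.112 Y60.263
M4 S495
G1 X132.148 Y60.263 F1338
G1 X132.148 Y17.372
G1 X116.112 Y17.372
G1 X116.112 Y60.263
M5
G0 X0.000 Y0.000

Since the viewBox matches the mm dimensions, user units are millimetres directly. The only transform is the Y-flip y_m = 115.696 − y_svg.

Shape 1 is a circle drawn with `<circle>`. Its stroke #ff8800 means cut at S856, F1109. After flipping Y the toolpath is (118.272,47.672) → (105.290,79.013) → (73.949,91.995) → (42.608,79.013) → (29.626,47.672) → (42.608,16.331) → (73.949,3.349) → (105.290,16.331) → (118.272,47.672), returning to the start.

Shape 2 is a closed polygon drawn with `<polygon>`. Its stroke #ff00ff means score at S495, F1338. After flipping Y the toolpath is (46.075,31.288) → (15.832,44.386) → (19.861,57.653) → (78.921,8.235) → (46.075,31.288), returning to the start.

Shape 3 is a rectangle drawn with `<rect>`. Its stroke #ff00ff means score at S495, F1338. After flipping Y the toolpath is (116.112,60.263) → (132.148,60.263) → (132.148,17.372) → (116.112,17.372) → (116.112,60.263), returning to the start.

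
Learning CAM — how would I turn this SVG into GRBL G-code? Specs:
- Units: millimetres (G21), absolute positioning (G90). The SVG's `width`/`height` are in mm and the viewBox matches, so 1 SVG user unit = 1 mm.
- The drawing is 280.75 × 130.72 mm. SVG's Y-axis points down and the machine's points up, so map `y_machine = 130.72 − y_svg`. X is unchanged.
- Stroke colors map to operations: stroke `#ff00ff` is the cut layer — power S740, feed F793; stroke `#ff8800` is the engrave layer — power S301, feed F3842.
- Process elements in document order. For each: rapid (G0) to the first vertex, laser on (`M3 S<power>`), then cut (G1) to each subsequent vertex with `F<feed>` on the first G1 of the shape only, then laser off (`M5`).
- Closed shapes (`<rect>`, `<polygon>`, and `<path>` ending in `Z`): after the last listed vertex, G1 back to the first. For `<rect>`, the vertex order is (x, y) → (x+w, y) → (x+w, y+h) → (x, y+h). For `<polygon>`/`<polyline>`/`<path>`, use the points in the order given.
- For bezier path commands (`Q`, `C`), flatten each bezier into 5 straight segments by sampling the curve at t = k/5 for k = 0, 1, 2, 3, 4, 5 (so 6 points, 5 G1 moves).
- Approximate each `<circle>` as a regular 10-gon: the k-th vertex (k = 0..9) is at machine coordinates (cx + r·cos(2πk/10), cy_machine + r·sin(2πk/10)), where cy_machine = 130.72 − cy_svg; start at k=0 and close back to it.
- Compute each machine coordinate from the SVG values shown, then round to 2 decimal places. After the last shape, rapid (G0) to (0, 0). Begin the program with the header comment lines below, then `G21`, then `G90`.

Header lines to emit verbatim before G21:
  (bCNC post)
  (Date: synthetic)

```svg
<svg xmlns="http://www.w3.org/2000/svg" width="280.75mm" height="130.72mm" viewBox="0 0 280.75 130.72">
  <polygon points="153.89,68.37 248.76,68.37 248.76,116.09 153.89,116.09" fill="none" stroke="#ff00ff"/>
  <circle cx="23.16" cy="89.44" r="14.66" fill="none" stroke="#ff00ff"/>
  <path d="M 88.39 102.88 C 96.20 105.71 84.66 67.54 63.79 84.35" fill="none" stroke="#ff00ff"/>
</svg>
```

(bCNC post)
(Date: synthetic)
G21
G90
G0 X153.89 Y62.35
M3 S740
G1 X248.76 Y62.35 F793
G1 X248.76 Y14.63
G1 X153.89 Y14.63
G1 X153.89 Y62.35
M5
G0 X37.82 Y41.28
M3 S740
G1 X35.02 Y49.90 F793
G1 X27.69 Y55.22
G1 X18.63 Y55.22
G1 X11.30 Y49.90
G1 X8.50 Y41.28
G1 X11.30 Y32.66
G1 X18.63 Y27.34
G1 X27.69 Y27.34
G1 X35.02 Y32.66
G1 X37.82 Y41.28
M5
G0 X88.39 Y27.84
M3 S740
G1 X90.83 Y30.29 F793
G1 X89.12 Y37.98
G1 X83.71 Y46.29
G1 X75.11 Y50.63
G1 X63.79 Y46.37
M5
G0 X0.00 Y0.00

1 u = 1 mm; y_m = 130.72 − y.

[1] `<polygon>` rectangle, #ff00ff→cut S740 F793: (153.89,62.35) → (248.76,62.35) → (248.76,14.63) → (153.89,14.63) → (153.89,62.35) (closed)

[2] `<circle>` circle, #ff00ff→cut S740 F793: (37.82,41.28) → (35.02,49.90) → (27.69,55.22) → (18.63,55.22) → (11.30,49.90) → (8.50,41.28) → (11.30,32.66) → (18.63,27.34) → (27.69,27.34) → (35.02,32.66) → (37.82,41.28) (closed)

[3] `<path>` cubic bezier, #ff00ff→cut S740 F793: (88.39,27.84) → (90.83,30.29) → (89.12,37.98) → (83.71,46.29) → (75.11,50.63) → (63.79,46.37)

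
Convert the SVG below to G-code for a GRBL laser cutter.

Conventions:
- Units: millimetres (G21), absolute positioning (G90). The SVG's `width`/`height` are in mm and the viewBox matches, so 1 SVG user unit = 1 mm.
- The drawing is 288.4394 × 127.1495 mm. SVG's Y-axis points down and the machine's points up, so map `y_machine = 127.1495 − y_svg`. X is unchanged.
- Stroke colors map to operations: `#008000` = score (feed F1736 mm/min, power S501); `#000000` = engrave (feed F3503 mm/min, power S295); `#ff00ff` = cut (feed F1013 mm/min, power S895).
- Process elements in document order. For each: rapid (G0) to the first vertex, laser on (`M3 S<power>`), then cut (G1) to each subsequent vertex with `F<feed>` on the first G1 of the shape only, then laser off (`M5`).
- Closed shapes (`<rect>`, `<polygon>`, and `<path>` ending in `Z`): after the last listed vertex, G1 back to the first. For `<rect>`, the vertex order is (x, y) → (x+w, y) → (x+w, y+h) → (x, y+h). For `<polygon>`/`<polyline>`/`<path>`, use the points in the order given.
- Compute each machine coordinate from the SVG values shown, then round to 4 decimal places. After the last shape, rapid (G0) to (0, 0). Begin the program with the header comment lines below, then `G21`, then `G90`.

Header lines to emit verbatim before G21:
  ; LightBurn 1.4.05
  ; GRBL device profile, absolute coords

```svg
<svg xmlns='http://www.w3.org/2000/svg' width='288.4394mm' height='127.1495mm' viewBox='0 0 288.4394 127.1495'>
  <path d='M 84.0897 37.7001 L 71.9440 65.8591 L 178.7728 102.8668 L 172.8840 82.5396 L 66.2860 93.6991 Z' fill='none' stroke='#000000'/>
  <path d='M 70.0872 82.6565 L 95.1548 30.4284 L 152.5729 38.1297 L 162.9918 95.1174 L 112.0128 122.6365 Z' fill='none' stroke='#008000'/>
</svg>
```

; LightBurn 1.4.05
; GRBL device profile, absolute coords
G21
G90
G0 X84.0897 Y89.4494
M3 S295
G1 X71.9440 Y61.2904 F3503
G1 X178.7728 Y24.2827
G1 X172.8840 Y44.6099
G1 X66.2860 Y33.4504
G1 X84.0897 Y89.4494
M5
G0 X70.0872 Y44.4930
M3 S501
G1 X95.1548 Y96.7211 F1736
G1 X152.5729 Y89.0198
G1 X162.9918 Y32.0321
G1 X112.0128 Y4.5130
G1 X70.0872 Y44.4930
M5
G0 X0.0000 Y0.0000

1 u = 1 mm; y_m = 127.1495 − y.

[1] `<path>` closed polygon, #000000→engrave S295 F3503: (84.0897,89.4494) → (71.9440,61.2904) → (178.7728,24.2827) → (172.8840,44.6099) → (66.2860,33.4504) → (84.0897,89.4494) (closed)

[2] `<path>` regular polygon, #008000→score S501 F1736: (70.0872,44.4930) → (95.1548,96.7211) → (152.5729,89.0198) → (162.9918,32.0321) → (112.0128,4.5130) → (70.0872,44.4930) (closed)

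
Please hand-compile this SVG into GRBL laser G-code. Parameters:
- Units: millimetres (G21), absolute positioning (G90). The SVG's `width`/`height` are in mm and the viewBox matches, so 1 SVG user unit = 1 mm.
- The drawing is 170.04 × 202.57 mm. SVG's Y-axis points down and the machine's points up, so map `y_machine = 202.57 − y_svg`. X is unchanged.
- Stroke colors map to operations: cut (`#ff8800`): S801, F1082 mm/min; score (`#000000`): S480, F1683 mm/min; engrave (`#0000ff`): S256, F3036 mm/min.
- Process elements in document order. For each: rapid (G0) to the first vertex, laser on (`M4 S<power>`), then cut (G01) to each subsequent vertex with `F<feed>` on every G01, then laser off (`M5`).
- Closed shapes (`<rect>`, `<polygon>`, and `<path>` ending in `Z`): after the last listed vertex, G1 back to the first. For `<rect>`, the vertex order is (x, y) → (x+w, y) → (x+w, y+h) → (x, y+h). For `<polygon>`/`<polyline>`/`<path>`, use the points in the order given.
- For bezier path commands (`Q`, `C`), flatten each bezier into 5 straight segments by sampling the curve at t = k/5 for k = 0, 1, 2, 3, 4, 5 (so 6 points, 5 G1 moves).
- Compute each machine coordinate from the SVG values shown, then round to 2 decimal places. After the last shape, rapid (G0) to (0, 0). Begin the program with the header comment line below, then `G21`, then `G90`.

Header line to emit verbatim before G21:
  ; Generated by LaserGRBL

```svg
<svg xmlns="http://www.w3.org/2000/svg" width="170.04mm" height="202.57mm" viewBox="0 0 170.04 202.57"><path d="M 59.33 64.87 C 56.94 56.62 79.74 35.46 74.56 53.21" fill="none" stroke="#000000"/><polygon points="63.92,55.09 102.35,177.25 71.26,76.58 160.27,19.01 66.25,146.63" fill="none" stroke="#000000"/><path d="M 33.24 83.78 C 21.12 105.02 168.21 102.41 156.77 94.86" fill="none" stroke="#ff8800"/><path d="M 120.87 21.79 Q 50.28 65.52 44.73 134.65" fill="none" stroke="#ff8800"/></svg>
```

viewBox `0 0 170.04 202.57` with mm width/height → 1 unit = 1 mm. Flip: y_m = 202.57 − y_svg.

**Shape 1** — `<path>` cubic bezier, stroke `#000000` → score (S480, F1683). Control points (SVG): P0=(59.33,64.87), P1=(56.94,56.62), P2=(79.74,35.46), P3=(74.56,53.21); sampled at t=k/5. Machine vertices: (59.33,137.70) → (60.49,143.78) → (65.15,150.48) → (70.75,155.30) → (74.74,155.76) → (74.56,149.36). Open path.

**Shape 2** — `<polygon>` closed polygon, stroke `#000000` → score (S480, F1683). Machine vertices: (63.92,147.48) → (102.35,25.32) → (71.26,125.99) → (160.27,183.56) → (66.25,55.94) → (63.92,147.48). Closed: final G1 returns to the first vertex.

**Shape 3** — `<path>` cubic bezier, stroke `#ff8800` → cut (S801, F1082). Control points (SVG): P0=(33.24,83.78), P1=(21.12,105.02), P2=(168.21,102.41), P3=(156.77,94.86); sampled at t=k/5. Machine vertices: (33.24,118.79) → (42.53,108.76) → (74.78,103.54) → (114.74,102.23) → (147.15,103.92) → (156.77,107.71). Open path.

**Shape 4** — `<path>` quadratic bezier, stroke `#ff8800` → cut (S801, F1082). Control points (SVG): P0=(120.87,21.79), P1=(50.28,65.52), P2=(44.73,134.65); sampled at t=k/5. Machine vertices: (120.87,180.78) → (95.24,162.27) → (74.80,141.73) → (59.58,119.16) → (49.55,94.56) → (44.73,67.92). Open path.

; Generated by LaserGRBL
G21
G90
G0 X59.33 Y137.70
M4 S480
G01 X60.49 Y143.78 F1683
G01 X65.15 Y150.48 F1683
G01 X70.75 Y155.30 F1683
G01 X74.74 Y155.76 F1683
G01 X74.56 Y149.36 F1683
M5
G0 X63.92 Y147.48
M4 S480
G01 X102.35 Y25.32 F1683
G01 X71.26 Y125.99 F1683
G01 X160.27 Y183.56 F1683
G01 X66.25 Y55.94 F1683
G01 X63.92 Y147.48 F1683
M5
G0 X33.24 Y118.79
M4 S801
G01 X42.53 Y108.76 F1082
G01 X74.78 Y103.54 F1082
G01 X114.74 Y102.23 F1082
G01 X147.15 Y103.92 F1082
G01 X156.77 Y107.71 F1082
M5
G0 X120.87 Y180.78
M4 S801
G01 X95.24 Y162.27 F1082
G01 X74.80 Y141.73 F1082
G01 X59.58 Y119.16 F1082
G01 X49.55 Y94.56 F1082
G01 X44.73 Y67.92 F1082
M5
G0 X0.00 Y0.00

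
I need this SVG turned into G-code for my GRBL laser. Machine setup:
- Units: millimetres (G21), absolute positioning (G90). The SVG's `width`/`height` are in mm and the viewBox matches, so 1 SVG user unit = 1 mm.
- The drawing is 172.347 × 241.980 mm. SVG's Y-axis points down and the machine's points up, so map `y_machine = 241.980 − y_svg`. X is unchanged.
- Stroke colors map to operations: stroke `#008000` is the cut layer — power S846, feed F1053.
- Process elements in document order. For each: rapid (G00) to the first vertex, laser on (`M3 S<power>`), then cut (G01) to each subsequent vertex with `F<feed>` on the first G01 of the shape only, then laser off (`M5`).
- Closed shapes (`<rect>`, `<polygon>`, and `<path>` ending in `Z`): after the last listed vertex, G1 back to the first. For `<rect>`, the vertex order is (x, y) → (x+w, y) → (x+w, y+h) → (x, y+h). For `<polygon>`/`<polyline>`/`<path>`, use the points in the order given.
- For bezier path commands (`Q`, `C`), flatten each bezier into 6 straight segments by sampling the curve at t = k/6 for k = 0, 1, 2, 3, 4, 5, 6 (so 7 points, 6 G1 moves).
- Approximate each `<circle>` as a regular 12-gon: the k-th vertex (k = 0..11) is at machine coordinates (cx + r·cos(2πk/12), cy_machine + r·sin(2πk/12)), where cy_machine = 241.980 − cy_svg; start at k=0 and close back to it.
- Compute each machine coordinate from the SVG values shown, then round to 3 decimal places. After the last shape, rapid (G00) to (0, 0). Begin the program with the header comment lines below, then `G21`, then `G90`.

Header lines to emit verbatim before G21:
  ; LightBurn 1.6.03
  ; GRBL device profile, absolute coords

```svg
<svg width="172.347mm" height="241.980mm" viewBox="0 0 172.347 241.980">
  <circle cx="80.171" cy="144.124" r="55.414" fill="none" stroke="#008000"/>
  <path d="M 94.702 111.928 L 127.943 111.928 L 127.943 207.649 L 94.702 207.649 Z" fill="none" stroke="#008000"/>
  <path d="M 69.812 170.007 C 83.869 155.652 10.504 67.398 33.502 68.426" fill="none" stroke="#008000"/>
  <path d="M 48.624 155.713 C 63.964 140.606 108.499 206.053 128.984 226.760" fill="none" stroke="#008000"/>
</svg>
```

viewBox `0 0 172.347 241.980` with mm width/height → 1 unit = 1 mm. Flip: y_m = 241.980 − y_svg.

**Shape 1** — `<circle>` circle, stroke `#008000` → cut (S846, F1053). Machine vertices: (135.585,97.856) → (128.161,125.563) → (107.878,145.846) → (80.171,153.270) → (52.464,145.846) → (32.181,125.563) → (24.757,97.856) → (32.181,70.149) → (52.464,49.866) → (80.171,42.442) → (107.878,49.866) → (128.161,70.149) → (135.585,97.856). Closed: final G1 returns to the first vertex.

**Shape 2** — `<path>` rectangle, stroke `#008000` → cut (S846, F1053). Machine vertices: (94.702,130.052) → (127.943,130.052) → (127.943,34.331) → (94.702,34.331) → (94.702,130.052). Closed: final G1 returns to the first vertex.

**Shape 3** — `<path>` cubic bezier, stroke `#008000` → cut (S846, F1053). Control points (SVG): P0=(69.812,170.007), P1=(83.869,155.652), P2=(10.504,67.398), P3=(33.502,68.426); sampled at t=k/6. Machine vertices: (69.812,71.973) → (70.406,84.553) → (61.535,104.917) → (48.304,128.532) → (35.818,150.865) → (29.182,167.383) → (33.502,173.554). Open path.

**Shape 4** — `<path>` cubic bezier, stroke `#008000` → cut (S846, F1053). Control points (SVG): P0=(48.624,155.713), P1=(63.964,140.606), P2=(108.499,206.053), P3=(128.984,226.760); sampled at t=k/6. Machine vertices: (48.624,86.267) → (58.480,87.688) → (71.724,79.163) → (86.875,64.174) → (102.454,46.200) → (116.984,28.722) → (128.984,15.220). Open path.

; LightBurn 1.6.03
; GRBL device profile, absolute coords
G21
G90
G00 X135.585 Y97.856
M3 S846
G01 X128.161 Y125.563 F1053
G01 X107.878 Y145.846
G01 X80.171 Y153.270
G01 X52.464 Y145.846
G01 X32.181 Y125.563
G01 X24.757 Y97.856
G01 X32.181 Y70.149
G01 X52.464 Y49.866
G01 X80.171 Y42.442
G01 X107.878 Y49.866
G01 X128.161 Y70.149
G01 X135.585 Y97.856
M5
G00 X94.702 Y130.052
M3 S846
G01 X127.943 Y130.052 F1053
G01 X127.943 Y34.331
G01 X94.702 Y34.331
G01 X94.702 Y130.052
M5
G00 X69.812 Y71.973
M3 S846
G01 X70.406 Y84.553 F1053
G01 X61.535 Y104.917
G01 X48.304 Y128.532
G01 X35.818 Y150.865
G01 X29.182 Y167.383
G01 X33.502 Y173.554
M5
G00 X48.624 Y86.267
M3 S846
G01 X58.480 Y87.688 F1053
G01 X71.724 Y79.163
G01 X86.875 Y64.174
G01 X102.454 Y46.200
G01 X116.984 Y28.722
G01 X128.984 Y15.220
M5
G00 X0.000 Y0.000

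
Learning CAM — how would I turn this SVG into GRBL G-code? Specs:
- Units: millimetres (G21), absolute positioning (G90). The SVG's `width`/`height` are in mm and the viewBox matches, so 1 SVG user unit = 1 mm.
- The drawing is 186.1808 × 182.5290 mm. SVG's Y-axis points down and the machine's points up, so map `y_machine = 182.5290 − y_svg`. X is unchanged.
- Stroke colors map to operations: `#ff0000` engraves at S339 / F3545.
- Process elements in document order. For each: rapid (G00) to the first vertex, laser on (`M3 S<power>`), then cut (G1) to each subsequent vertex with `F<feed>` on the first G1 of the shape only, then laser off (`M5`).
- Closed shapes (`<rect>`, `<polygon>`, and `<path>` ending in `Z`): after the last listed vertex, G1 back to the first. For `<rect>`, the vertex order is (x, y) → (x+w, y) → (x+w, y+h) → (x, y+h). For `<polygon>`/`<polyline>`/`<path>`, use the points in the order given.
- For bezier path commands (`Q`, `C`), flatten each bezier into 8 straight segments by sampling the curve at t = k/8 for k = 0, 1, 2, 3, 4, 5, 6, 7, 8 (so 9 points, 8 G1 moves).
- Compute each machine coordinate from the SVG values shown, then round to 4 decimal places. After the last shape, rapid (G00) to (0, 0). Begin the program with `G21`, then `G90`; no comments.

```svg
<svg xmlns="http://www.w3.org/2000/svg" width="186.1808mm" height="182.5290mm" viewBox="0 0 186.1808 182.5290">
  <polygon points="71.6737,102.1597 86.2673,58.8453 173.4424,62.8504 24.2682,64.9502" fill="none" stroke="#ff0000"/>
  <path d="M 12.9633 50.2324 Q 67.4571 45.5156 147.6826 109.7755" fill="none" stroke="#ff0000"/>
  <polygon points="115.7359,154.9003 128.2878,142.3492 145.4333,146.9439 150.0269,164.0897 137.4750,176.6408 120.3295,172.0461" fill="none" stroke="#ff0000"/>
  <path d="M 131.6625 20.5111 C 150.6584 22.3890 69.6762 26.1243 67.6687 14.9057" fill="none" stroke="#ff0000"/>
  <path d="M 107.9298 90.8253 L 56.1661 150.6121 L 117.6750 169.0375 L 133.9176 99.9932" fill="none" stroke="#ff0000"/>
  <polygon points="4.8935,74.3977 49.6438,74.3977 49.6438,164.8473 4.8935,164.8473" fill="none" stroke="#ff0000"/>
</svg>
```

1 u = 1 mm; y_m = 182.5290 − y.

[1] `<polygon>` closed polygon, #ff0000→engrave S339 F3545: (71.6737,80.3693) → (86.2673,123.6837) → (173.4424,119.6786) → (24.2682,117.5788) → (71.6737,80.3693) (closed)

[2] `<path>` quadratic bezier, #ff0000→engrave S339 F3545: (12.9633,132.2966) → (26.9888,132.3980) → (41.8184,130.3440) → (57.4522,126.1344) → (73.8900,119.7692) → (91.1320,111.2486) → (109.1781,100.5724) → (128.0283,87.7407) → (147.6826,72.7535)

[3] `<polygon>` regular polygon, #ff0000→engrave S339 F3545: (115.7359,27.6287) → (128.2878,40.1798) → (145.4333,35.5851) → (150.0269,18.4393) → (137.4750,5.8882) → (120.3295,10.4829) → (115.7359,27.6287) (closed)

[4] `<path>` cubic bezier, #ff0000→engrave S339 F3545: (131.6625,162.0179) → (134.4490,161.2595) → (129.9597,160.5239) → (120.2916,160.0082) → (107.5419,159.9094) → (93.8076,160.4245) → (81.1859,161.7505) → (71.7739,164.0845) → (67.6687,167.6233)

[5] `<path>` open polyline, #ff0000→engrave S339 F3545: (107.9298,91.7037) → (56.1661,31.9169) → (117.6750,13.4915) → (133.9176,82.5358)

[6] `<polygon>` rectangle, #ff0000→engrave S339 F3545: (4.8935,108.1313) → (49.6438,108.1313) → (49.6438,17.6817) → (4.8935,17.6817) → (4.8935,108.1313) (closed)

G21
G90
G00 X71.6737 Y80.3693
M3 S339
G1 X86.2673 Y123.6837 F3545
G1 X173.4424 Y119.6786
G1 X24.2682 Y117.5788
G1 X71.6737 Y80.3693
M5
G00 X12.9633 Y132.2966
M3 S339
G1 X26.9888 Y132.3980 F3545
G1 X41.8184 Y130.3440
G1 X57.4522 Y126.1344
G1 X73.8900 Y119.7692
G1 X91.1320 Y111.2486
G1 X109.1781 Y100.5724
G1 X128.0283 Y87.7407
G1 X147.6826 Y72.7535
M5
G00 X115.7359 Y27.6287
M3 S339
G1 X128.2878 Y40.1798 F3545
G1 X145.4333 Y35.5851
G1 X150.0269 Y18.4393
G1 X137.4750 Y5.8882
G1 X120.3295 Y10.4829
G1 X115.7359 Y27.6287
M5
G00 X131.6625 Y162.0179
M3 S339
G1 X134.4490 Y161.2595 F3545
G1 X129.9597 Y160.5239
G1 X120.2916 Y160.0082
G1 X107.5419 Y159.9094
G1 X93.8076 Y160.4245
G1 X81.1859 Y161.7505
G1 X71.7739 Y164.0845
G1 X67.6687 Y167.6233
M5
G00 X107.9298 Y91.7037
M3 S339
G1 X56.1661 Y31.9169 F3545
G1 X117.6750 Y13.4915
G1 X133.9176 Y82.5358
M5
G00 X4.8935 Y108.1313
M3 S339
G1 X49.6438 Y108.1313 F3545
G1 X49.6438 Y17.6817
G1 X4.8935 Y17.6817
G1 X4.8935 Y108.1313
M5
G00 X0.0000 Y0.0000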